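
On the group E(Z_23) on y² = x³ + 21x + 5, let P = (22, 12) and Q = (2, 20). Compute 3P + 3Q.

First 3P:
Repeated addition: build up to 3P.
2P: tangent at (22, 12): λ = (3·22² + 21)/(2·12) ≡ 1/1. 1⁻¹ ≡ 1 (mod 23), so λ ≡ 1·1 ≡ 1.
  x = λ² - 22 - 22 = 1 - 44 ≡ 3; y = λ·(22 - 3) - 12 ≡ 7. → (3, 7)
3P: (3, 7) + (22, 12). λ = (12 - 7)/(22 - 3) ≡ 5/19 mod 23. 19⁻¹ ≡ 17 (mod 23), so λ ≡ 16.
  x = λ² - 3 - 22 = 256 - 25 ≡ 1; y = λ·(3 - 1) - 7 ≡ 2. → (1, 2)
3P = (1, 2).
Next 3Q:
Repeated addition: build up to 3Q.
2Q: tangent at (2, 20): λ = (3·2² + 21)/(2·20) ≡ 10/17. 17⁻¹ ≡ 19 (mod 23), so λ ≡ 10·19 ≡ 6.
  x = λ² - 2 - 2 = 36 - 4 ≡ 9; y = λ·(2 - 9) - 20 ≡ 7. → (9, 7)
3Q: (9, 7) + (2, 20). λ = (20 - 7)/(2 - 9) ≡ 13/16 mod 23. 16⁻¹ ≡ 13 (mod 23), so λ ≡ 8.
  x = λ² - 9 - 2 = 64 - 11 ≡ 7; y = λ·(9 - 7) - 7 ≡ 9. → (7, 9)
3Q = (7, 9).
Finally 3P + 3Q:
(1, 2) + (7, 9). λ = (9 - 2)/(7 - 1) ≡ 7/6 mod 23. 6⁻¹ ≡ 4 (mod 23) since 6·4 = 24 ≡ 1, so λ ≡ 5.
  x = λ² - 1 - 7 = 25 - 8 ≡ 17; y = λ·(1 - 17) - 2 ≡ 10. → (17, 10)

(17, 10)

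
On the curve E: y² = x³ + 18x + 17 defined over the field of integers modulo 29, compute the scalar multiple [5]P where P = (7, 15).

Double-and-add on 5 = (101)₂. Start with P = (7, 15) for the leading 1-bit.
double: tangent at (7, 15): λ = (3·7² + 18)/(2·15) ≡ 20/1. 1⁻¹ ≡ 1 (mod 29) since 1·1 = 1 ≡ 1, so λ ≡ 20·1 ≡ 20.
  x = λ² - 7 - 7 = 400 - 14 ≡ 9; y = λ·(7 - 9) - 15 ≡ 3. → (9, 3)
double: tangent at (9, 3): λ = (3·9² + 18)/(2·3) ≡ 0/6. 6⁻¹ ≡ 5 (mod 29) since 6·5 = 30 ≡ 1, so λ ≡ 0·5 ≡ 0.
  x = λ² - 9 - 9 = 0 - 18 ≡ 11; y = λ·(9 - 11) - 3 ≡ 26. → (11, 26)
add P: (11, 26) + (7, 15). λ = (15 - 26)/(7 - 11) ≡ 18/25 mod 29. 25⁻¹ ≡ 7 (mod 29) since 25·7 = 175 ≡ 1, so λ ≡ 10.
  x = λ² - 11 - 7 = 100 - 18 ≡ 24; y = λ·(11 - 24) - 26 ≡ 18. → (24, 18)

(24, 18)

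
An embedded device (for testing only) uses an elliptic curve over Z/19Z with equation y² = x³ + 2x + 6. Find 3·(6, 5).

Write G = (6, 5).
Repeated addition: build up to 3G.
2G: tangent at (6, 5): λ = (3·6² + 2)/(2·5) ≡ 15/10. 10⁻¹ ≡ 2 (mod 19) since 10·2 = 20 ≡ 1, so λ ≡ 15·2 ≡ 11.
  x = λ² - 6 - 6 = 121 - 12 ≡ 14; y = λ·(6 - 14) - 5 ≡ 2. → (14, 2)
3G: (14, 2) + (6, 5). λ = (5 - 2)/(6 - 14) ≡ 3/11 mod 19. 11⁻¹ ≡ 7 (mod 19), so λ ≡ 2.
  x = λ² - 14 - 6 = 4 - 20 ≡ 3; y = λ·(14 - 3) - 2 ≡ 1. → (3, 1)

(3, 1)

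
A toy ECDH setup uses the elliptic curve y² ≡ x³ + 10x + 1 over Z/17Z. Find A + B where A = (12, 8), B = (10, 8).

(12, 9)

(12, 8) + (10, 8). λ = (8 - 8)/(10 - 12) ≡ 0/15 mod 17. 15⁻¹ ≡ 8 (mod 17), so λ ≡ 0.
  x = λ² - 12 - 10 = 0 - 22 ≡ 12; y = λ·(12 - 12) - 8 ≡ 9. → (12, 9)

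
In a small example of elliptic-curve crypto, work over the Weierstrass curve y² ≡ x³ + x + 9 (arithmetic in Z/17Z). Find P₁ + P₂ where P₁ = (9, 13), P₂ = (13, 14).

(11, 12)

(9, 13) + (13, 14). λ = (14 - 13)/(13 - 9) ≡ 1/4 mod 17. 4⁻¹ ≡ 13 (mod 17), so λ ≡ 13.
  x = λ² - 9 - 13 = 169 - 22 ≡ 11; y = λ·(9 - 11) - 13 ≡ 12. → (11, 12)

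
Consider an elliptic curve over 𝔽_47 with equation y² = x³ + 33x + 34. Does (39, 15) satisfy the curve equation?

y² = 15² ≡ 37; x³ + 33x + 34 = 60640 ≡ 10 (mod 47). 37 ≠ 10.

no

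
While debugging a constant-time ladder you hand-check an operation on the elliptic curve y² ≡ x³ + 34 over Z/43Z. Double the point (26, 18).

(35, 34)

tangent at (26, 18): λ = (3·26² + 0)/(2·18) ≡ 7/36. 36⁻¹ ≡ 6 (mod 43), so λ ≡ 7·6 ≡ 42.
  x = λ² - 26 - 26 = 1764 - 52 ≡ 35; y = λ·(26 - 35) - 18 ≡ 34. → (35, 34)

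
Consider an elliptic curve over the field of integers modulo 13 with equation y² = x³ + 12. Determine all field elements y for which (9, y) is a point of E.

0

x³ + 0x + 12 = 741 ≡ 0 (mod 13).
Only y = 0 satisfies y² ≡ 0.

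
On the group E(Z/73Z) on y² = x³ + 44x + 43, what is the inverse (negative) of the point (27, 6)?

(27, 67)

-(27, 6) = (27, -6 mod 73) = (27, 67).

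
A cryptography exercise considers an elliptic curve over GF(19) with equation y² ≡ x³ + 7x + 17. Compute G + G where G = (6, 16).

(16, 11)

tangent at (6, 16): λ = (3·6² + 7)/(2·16) ≡ 1/13. 13⁻¹ ≡ 3 (mod 19), so λ ≡ 1·3 ≡ 3.
  x = λ² - 6 - 6 = 9 - 12 ≡ 16; y = λ·(6 - 16) - 16 ≡ 11. → (16, 11)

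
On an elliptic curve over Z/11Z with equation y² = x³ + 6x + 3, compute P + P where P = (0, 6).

(3, 9)

tangent at (0, 6): λ = (3·0² + 6)/(2·6) ≡ 6/1. 1⁻¹ ≡ 1 (mod 11), so λ ≡ 6·1 ≡ 6.
  x = λ² - 0 - 0 = 36 - 0 ≡ 3; y = λ·(0 - 3) - 6 ≡ 9. → (3, 9)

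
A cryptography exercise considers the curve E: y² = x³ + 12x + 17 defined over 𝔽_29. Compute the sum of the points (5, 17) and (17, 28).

(2, 22)

(5, 17) + (17, 28). λ = (28 - 17)/(17 - 5) ≡ 11/12 mod 29. 12⁻¹ ≡ 17 (mod 29), so λ ≡ 13.
  x = λ² - 5 - 17 = 169 - 22 ≡ 2; y = λ·(5 - 2) - 17 ≡ 22. → (2, 22)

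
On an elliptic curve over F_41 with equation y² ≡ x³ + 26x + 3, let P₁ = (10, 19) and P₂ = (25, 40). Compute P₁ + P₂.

(10, 19) + (25, 40). λ = (40 - 19)/(25 - 10) ≡ 21/15 mod 41. 15⁻¹ ≡ 11 (mod 41), so λ ≡ 26.
  x = λ² - 10 - 25 = 676 - 35 ≡ 26; y = λ·(10 - 26) - 19 ≡ 16. → (26, 16)

(26, 16)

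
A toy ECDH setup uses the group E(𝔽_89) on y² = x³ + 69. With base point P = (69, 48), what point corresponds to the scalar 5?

(17, 49)

Double-and-add on 5 = (101)₂. Start with P = (69, 48) for the leading 1-bit.
double: tangent at (69, 48): λ = (3·69² + 0)/(2·48) ≡ 43/7. 7⁻¹ ≡ 51 (mod 89), so λ ≡ 43·51 ≡ 57.
  x = λ² - 69 - 69 = 3249 - 138 ≡ 85; y = λ·(69 - 85) - 48 ≡ 19. → (85, 19)
double: tangent at (85, 19): λ = (3·85² + 0)/(2·19) ≡ 48/38. 38⁻¹ ≡ 82 (mod 89) since 38·82 = 3116 ≡ 1, so λ ≡ 48·82 ≡ 20.
  x = λ² - 85 - 85 = 400 - 170 ≡ 52; y = λ·(85 - 52) - 19 ≡ 18. → (52, 18)
add P: (52, 18) + (69, 48). λ = (48 - 18)/(69 - 52) ≡ 30/17 mod 89. 17⁻¹ ≡ 21 (mod 89), so λ ≡ 7.
  x = λ² - 52 - 69 = 49 - 121 ≡ 17; y = λ·(52 - 17) - 18 ≡ 49. → (17, 49)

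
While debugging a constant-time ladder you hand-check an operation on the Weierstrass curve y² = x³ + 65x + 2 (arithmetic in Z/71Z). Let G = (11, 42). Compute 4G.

(0, 59)

Repeated addition: build up to 4G.
2G: tangent at (11, 42): λ = (3·11² + 65)/(2·42) ≡ 2/13. 13⁻¹ ≡ 11 (mod 71), so λ ≡ 2·11 ≡ 22.
  x = λ² - 11 - 11 = 484 - 22 ≡ 36; y = λ·(11 - 36) - 42 ≡ 47. → (36, 47)
3G: (36, 47) + (11, 42). λ = (42 - 47)/(11 - 36) ≡ 66/46 mod 71. 46⁻¹ ≡ 17 (mod 71) since 46·17 = 782 ≡ 1, so λ ≡ 57.
  x = λ² - 36 - 11 = 3249 - 47 ≡ 7; y = λ·(36 - 7) - 47 ≡ 44. → (7, 44)
4G: (7, 44) + (11, 42). λ = (42 - 44)/(11 - 7) ≡ 69/4 mod 71. 4⁻¹ ≡ 18 (mod 71), so λ ≡ 35.
  x = λ² - 7 - 11 = 1225 - 18 ≡ 0; y = λ·(7 - 0) - 44 ≡ 59. → (0, 59)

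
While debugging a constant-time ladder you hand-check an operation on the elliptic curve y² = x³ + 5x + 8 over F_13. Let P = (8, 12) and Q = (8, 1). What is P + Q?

O

The two points share x = 8 and their y-coordinates satisfy 12 + 1 ≡ 0 (mod 13), so they are inverses. Their sum is ∞.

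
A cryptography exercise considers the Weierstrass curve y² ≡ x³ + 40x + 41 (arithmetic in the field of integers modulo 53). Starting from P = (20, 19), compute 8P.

Repeated addition: build up to 8P.
2P: tangent at (20, 19): λ = (3·20² + 40)/(2·19) ≡ 21/38. 38⁻¹ ≡ 7 (mod 53), so λ ≡ 21·7 ≡ 41.
  x = λ² - 20 - 20 = 1681 - 40 ≡ 51; y = λ·(20 - 51) - 19 ≡ 35. → (51, 35)
3P: (51, 35) + (20, 19). λ = (19 - 35)/(20 - 51) ≡ 37/22 mod 53. 22⁻¹ ≡ 41 (mod 53) since 22·41 = 902 ≡ 1, so λ ≡ 33.
  x = λ² - 51 - 20 = 1089 - 71 ≡ 11; y = λ·(51 - 11) - 35 ≡ 13. → (11, 13)
4P: (11, 13) + (20, 19). λ = (19 - 13)/(20 - 11) ≡ 6/9 mod 53. 9⁻¹ ≡ 6 (mod 53) since 9·6 = 54 ≡ 1, so λ ≡ 36.
  x = λ² - 11 - 20 = 1296 - 31 ≡ 46; y = λ·(11 - 46) - 13 ≡ 52. → (46, 52)
5P: (46, 52) + (20, 19). λ = (19 - 52)/(20 - 46) ≡ 20/27 mod 53. 27⁻¹ ≡ 2 (mod 53), so λ ≡ 40.
  x = λ² - 46 - 20 = 1600 - 66 ≡ 50; y = λ·(46 - 50) - 52 ≡ 0. → (50, 0)
6P: (50, 0) + (20, 19). λ = (19 - 0)/(20 - 50) ≡ 19/23 mod 53. 23⁻¹ ≡ 30 (mod 53), so λ ≡ 40.
  x = λ² - 50 - 20 = 1600 - 70 ≡ 46; y = λ·(50 - 46) - 0 ≡ 1. → (46, 1)
7P: (46, 1) + (20, 19). λ = (19 - 1)/(20 - 46) ≡ 18/27 mod 53. 27⁻¹ ≡ 2 (mod 53) since 27·2 = 54 ≡ 1, so λ ≡ 36.
  x = λ² - 46 - 20 = 1296 - 66 ≡ 11; y = λ·(46 - 11) - 1 ≡ 40. → (11, 40)
8P: (11, 40) + (20, 19). λ = (19 - 40)/(20 - 11) ≡ 32/9 mod 53. 9⁻¹ ≡ 6 (mod 53) since 9·6 = 54 ≡ 1, so λ ≡ 33.
  x = λ² - 11 - 20 = 1089 - 31 ≡ 51; y = λ·(11 - 51) - 40 ≡ 18. → (51, 18)

(51, 18)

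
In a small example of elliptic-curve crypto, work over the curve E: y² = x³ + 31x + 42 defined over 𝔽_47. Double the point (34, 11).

(34, 36)

tangent at (34, 11): λ = (3·34² + 31)/(2·11) ≡ 21/22. 22⁻¹ ≡ 15 (mod 47), so λ ≡ 21·15 ≡ 33.
  x = λ² - 34 - 34 = 1089 - 68 ≡ 34; y = λ·(34 - 34) - 11 ≡ 36. → (34, 36)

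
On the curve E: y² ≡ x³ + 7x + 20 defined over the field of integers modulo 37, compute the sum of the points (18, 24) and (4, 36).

(18, 13)

(18, 24) + (4, 36). λ = (36 - 24)/(4 - 18) ≡ 12/23 mod 37. 23⁻¹ ≡ 29 (mod 37), so λ ≡ 15.
  x = λ² - 18 - 4 = 225 - 22 ≡ 18; y = λ·(18 - 18) - 24 ≡ 13. → (18, 13)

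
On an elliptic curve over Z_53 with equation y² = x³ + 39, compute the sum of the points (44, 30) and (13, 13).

(7, 45)

(44, 30) + (13, 13). λ = (13 - 30)/(13 - 44) ≡ 36/22 mod 53. 22⁻¹ ≡ 41 (mod 53), so λ ≡ 45.
  x = λ² - 44 - 13 = 2025 - 57 ≡ 7; y = λ·(44 - 7) - 30 ≡ 45. → (7, 45)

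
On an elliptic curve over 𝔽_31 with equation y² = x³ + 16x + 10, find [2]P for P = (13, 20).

(14, 8)

tangent at (13, 20): λ = (3·13² + 16)/(2·20) ≡ 27/9. 9⁻¹ ≡ 7 (mod 31) since 9·7 = 63 ≡ 1, so λ ≡ 27·7 ≡ 3.
  x = λ² - 13 - 13 = 9 - 26 ≡ 14; y = λ·(13 - 14) - 20 ≡ 8. → (14, 8)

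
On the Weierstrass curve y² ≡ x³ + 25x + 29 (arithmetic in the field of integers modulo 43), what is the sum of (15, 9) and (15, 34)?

The two points share x = 15 and their y-coordinates satisfy 9 + 34 ≡ 0 (mod 43), so they are inverses. Their sum is ∞.

O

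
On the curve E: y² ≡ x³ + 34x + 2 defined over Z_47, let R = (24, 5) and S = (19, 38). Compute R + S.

(25, 11)

(24, 5) + (19, 38). λ = (38 - 5)/(19 - 24) ≡ 33/42 mod 47. 42⁻¹ ≡ 28 (mod 47), so λ ≡ 31.
  x = λ² - 24 - 19 = 961 - 43 ≡ 25; y = λ·(24 - 25) - 5 ≡ 11. → (25, 11)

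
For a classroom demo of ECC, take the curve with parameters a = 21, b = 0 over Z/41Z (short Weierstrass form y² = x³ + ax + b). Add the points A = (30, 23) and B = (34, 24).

(36, 37)

(30, 23) + (34, 24). λ = (24 - 23)/(34 - 30) ≡ 1/4 mod 41. 4⁻¹ ≡ 31 (mod 41), so λ ≡ 31.
  x = λ² - 30 - 34 = 961 - 64 ≡ 36; y = λ·(30 - 36) - 23 ≡ 37. → (36, 37)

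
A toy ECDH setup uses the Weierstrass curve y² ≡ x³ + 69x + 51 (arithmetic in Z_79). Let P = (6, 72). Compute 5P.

(52, 25)

Double-and-add on 5 = (101)₂. Start with P = (6, 72) for the leading 1-bit.
double: tangent at (6, 72): λ = (3·6² + 69)/(2·72) ≡ 19/65. 65⁻¹ ≡ 62 (mod 79) since 65·62 = 4030 ≡ 1, so λ ≡ 19·62 ≡ 72.
  x = λ² - 6 - 6 = 5184 - 12 ≡ 37; y = λ·(6 - 37) - 72 ≡ 66. → (37, 66)
double: tangent at (37, 66): λ = (3·37² + 69)/(2·66) ≡ 68/53. 53⁻¹ ≡ 3 (mod 79) since 53·3 = 159 ≡ 1, so λ ≡ 68·3 ≡ 46.
  x = λ² - 37 - 37 = 2116 - 74 ≡ 67; y = λ·(37 - 67) - 66 ≡ 55. → (67, 55)
add P: (67, 55) + (6, 72). λ = (72 - 55)/(6 - 67) ≡ 17/18 mod 79. 18⁻¹ ≡ 22 (mod 79) since 18·22 = 396 ≡ 1, so λ ≡ 58.
  x = λ² - 67 - 6 = 3364 - 73 ≡ 52; y = λ·(67 - 52) - 55 ≡ 25. → (52, 25)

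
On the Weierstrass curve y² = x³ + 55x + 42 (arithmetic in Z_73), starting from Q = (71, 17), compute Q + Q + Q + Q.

Double-and-add on 4 = (100)₂. Start with Q = (71, 17) for the leading 1-bit.
double: tangent at (71, 17): λ = (3·71² + 55)/(2·17) ≡ 67/34. 34⁻¹ ≡ 58 (mod 73) since 34·58 = 1972 ≡ 1, so λ ≡ 67·58 ≡ 17.
  x = λ² - 71 - 71 = 289 - 142 ≡ 1; y = λ·(71 - 1) - 17 ≡ 5. → (1, 5)
double: tangent at (1, 5): λ = (3·1² + 55)/(2·5) ≡ 58/10. 10⁻¹ ≡ 22 (mod 73) since 10·22 = 220 ≡ 1, so λ ≡ 58·22 ≡ 35.
  x = λ² - 1 - 1 = 1225 - 2 ≡ 55; y = λ·(1 - 55) - 5 ≡ 3. → (55, 3)

(55, 3)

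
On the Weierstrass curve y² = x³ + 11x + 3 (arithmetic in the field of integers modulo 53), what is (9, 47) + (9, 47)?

(34, 14)

tangent at (9, 47): λ = (3·9² + 11)/(2·47) ≡ 42/41. 41⁻¹ ≡ 22 (mod 53), so λ ≡ 42·22 ≡ 23.
  x = λ² - 9 - 9 = 529 - 18 ≡ 34; y = λ·(9 - 34) - 47 ≡ 14. → (34, 14)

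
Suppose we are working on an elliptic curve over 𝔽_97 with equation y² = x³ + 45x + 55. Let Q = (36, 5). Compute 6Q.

Repeated addition: build up to 6Q.
2Q: tangent at (36, 5): λ = (3·36² + 45)/(2·5) ≡ 53/10. 10⁻¹ ≡ 68 (mod 97), so λ ≡ 53·68 ≡ 15.
  x = λ² - 36 - 36 = 225 - 72 ≡ 56; y = λ·(36 - 56) - 5 ≡ 83. → (56, 83)
3Q: (56, 83) + (36, 5). λ = (5 - 83)/(36 - 56) ≡ 19/77 mod 97. 77⁻¹ ≡ 63 (mod 97), so λ ≡ 33.
  x = λ² - 56 - 36 = 1089 - 92 ≡ 27; y = λ·(56 - 27) - 83 ≡ 1. → (27, 1)
4Q: (27, 1) + (36, 5). λ = (5 - 1)/(36 - 27) ≡ 4/9 mod 97. 9⁻¹ ≡ 54 (mod 97) since 9·54 = 486 ≡ 1, so λ ≡ 22.
  x = λ² - 27 - 36 = 484 - 63 ≡ 33; y = λ·(27 - 33) - 1 ≡ 61. → (33, 61)
5Q: (33, 61) + (36, 5). λ = (5 - 61)/(36 - 33) ≡ 41/3 mod 97. 3⁻¹ ≡ 65 (mod 97), so λ ≡ 46.
  x = λ² - 33 - 36 = 2116 - 69 ≡ 10; y = λ·(33 - 10) - 61 ≡ 27. → (10, 27)
6Q: (10, 27) + (36, 5). λ = (5 - 27)/(36 - 10) ≡ 75/26 mod 97. 26⁻¹ ≡ 56 (mod 97), so λ ≡ 29.
  x = λ² - 10 - 36 = 841 - 46 ≡ 19; y = λ·(10 - 19) - 27 ≡ 3. → (19, 3)

(19, 3)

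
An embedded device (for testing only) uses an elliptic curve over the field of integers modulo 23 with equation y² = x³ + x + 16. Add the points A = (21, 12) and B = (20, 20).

(21, 12) + (20, 20). λ = (20 - 12)/(20 - 21) ≡ 8/22 mod 23. 22⁻¹ ≡ 22 (mod 23), so λ ≡ 15.
  x = λ² - 21 - 20 = 225 - 41 ≡ 0; y = λ·(21 - 0) - 12 ≡ 4. → (0, 4)

(0, 4)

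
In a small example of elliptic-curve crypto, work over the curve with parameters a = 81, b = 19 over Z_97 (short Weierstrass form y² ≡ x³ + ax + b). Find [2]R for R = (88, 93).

tangent at (88, 93): λ = (3·88² + 81)/(2·93) ≡ 33/89. 89⁻¹ ≡ 12 (mod 97) since 89·12 = 1068 ≡ 1, so λ ≡ 33·12 ≡ 8.
  x = λ² - 88 - 88 = 64 - 176 ≡ 82; y = λ·(88 - 82) - 93 ≡ 52. → (82, 52)

(82, 52)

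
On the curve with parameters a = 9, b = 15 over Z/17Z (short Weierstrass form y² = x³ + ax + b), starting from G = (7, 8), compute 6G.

Repeated addition: build up to 6G.
2G: tangent at (7, 8): λ = (3·7² + 9)/(2·8) ≡ 3/16. 16⁻¹ ≡ 16 (mod 17) since 16·16 = 256 ≡ 1, so λ ≡ 3·16 ≡ 14.
  x = λ² - 7 - 7 = 196 - 14 ≡ 12; y = λ·(7 - 12) - 8 ≡ 7. → (12, 7)
3G: (12, 7) + (7, 8). λ = (8 - 7)/(7 - 12) ≡ 1/12 mod 17. 12⁻¹ ≡ 10 (mod 17) since 12·10 = 120 ≡ 1, so λ ≡ 10.
  x = λ² - 12 - 7 = 100 - 19 ≡ 13; y = λ·(12 - 13) - 7 ≡ 0. → (13, 0)
4G: (13, 0) + (7, 8). λ = (8 - 0)/(7 - 13) ≡ 8/11 mod 17. 11⁻¹ ≡ 14 (mod 17), so λ ≡ 10.
  x = λ² - 13 - 7 = 100 - 20 ≡ 12; y = λ·(13 - 12) - 0 ≡ 10. → (12, 10)
5G: (12, 10) + (7, 8). λ = (8 - 10)/(7 - 12) ≡ 15/12 mod 17. 12⁻¹ ≡ 10 (mod 17) since 12·10 = 120 ≡ 1, so λ ≡ 14.
  x = λ² - 12 - 7 = 196 - 19 ≡ 7; y = λ·(12 - 7) - 10 ≡ 9. → (7, 9)
6G: (7, 9) + (7, 8): same x and y₁ ≡ -y₂, so the sum is the point at infinity.

O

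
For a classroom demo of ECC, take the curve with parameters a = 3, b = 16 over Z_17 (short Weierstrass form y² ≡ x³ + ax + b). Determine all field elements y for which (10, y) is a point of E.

x³ + 3x + 16 = 1046 ≡ 9 (mod 17).
Square roots of 9 mod 17: 3 and 14 (since 3² = 9 ≡ 9).

3, 14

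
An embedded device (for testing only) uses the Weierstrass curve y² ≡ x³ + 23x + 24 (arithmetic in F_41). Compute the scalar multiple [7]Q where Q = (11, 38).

Repeated addition: build up to 7Q.
2Q: tangent at (11, 38): λ = (3·11² + 23)/(2·38) ≡ 17/35. 35⁻¹ ≡ 34 (mod 41) since 35·34 = 1190 ≡ 1, so λ ≡ 17·34 ≡ 4.
  x = λ² - 11 - 11 = 16 - 22 ≡ 35; y = λ·(11 - 35) - 38 ≡ 30. → (35, 30)
3Q: (35, 30) + (11, 38). λ = (38 - 30)/(11 - 35) ≡ 8/17 mod 41. 17⁻¹ ≡ 29 (mod 41), so λ ≡ 27.
  x = λ² - 35 - 11 = 729 - 46 ≡ 27; y = λ·(35 - 27) - 30 ≡ 22. → (27, 22)
4Q: (27, 22) + (11, 38). λ = (38 - 22)/(11 - 27) ≡ 16/25 mod 41. 25⁻¹ ≡ 23 (mod 41), so λ ≡ 40.
  x = λ² - 27 - 11 = 1600 - 38 ≡ 4; y = λ·(27 - 4) - 22 ≡ 37. → (4, 37)
5Q: (4, 37) + (11, 38). λ = (38 - 37)/(11 - 4) ≡ 1/7 mod 41. 7⁻¹ ≡ 6 (mod 41) since 7·6 = 42 ≡ 1, so λ ≡ 6.
  x = λ² - 4 - 11 = 36 - 15 ≡ 21; y = λ·(4 - 21) - 37 ≡ 25. → (21, 25)
6Q: (21, 25) + (11, 38). λ = (38 - 25)/(11 - 21) ≡ 13/31 mod 41. 31⁻¹ ≡ 4 (mod 41), so λ ≡ 11.
  x = λ² - 21 - 11 = 121 - 32 ≡ 7; y = λ·(21 - 7) - 25 ≡ 6. → (7, 6)
7Q: (7, 6) + (11, 38). λ = (38 - 6)/(11 - 7) ≡ 32/4 mod 41. 4⁻¹ ≡ 31 (mod 41) since 4·31 = 124 ≡ 1, so λ ≡ 8.
  x = λ² - 7 - 11 = 64 - 18 ≡ 5; y = λ·(7 - 5) - 6 ≡ 10. → (5, 10)

(5, 10)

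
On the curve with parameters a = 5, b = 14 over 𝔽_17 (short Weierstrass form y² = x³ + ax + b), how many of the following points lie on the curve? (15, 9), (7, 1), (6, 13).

2

(15, 9): 9² ≡ 13, rhs ≡ 13 → on.
(7, 1): 1² ≡ 1, rhs ≡ 1 → on.
(6, 13): 13² ≡ 16, rhs ≡ 5 → off.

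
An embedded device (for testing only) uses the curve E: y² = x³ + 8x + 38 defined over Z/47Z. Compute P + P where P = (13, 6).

tangent at (13, 6): λ = (3·13² + 8)/(2·6) ≡ 45/12. 12⁻¹ ≡ 4 (mod 47), so λ ≡ 45·4 ≡ 39.
  x = λ² - 13 - 13 = 1521 - 26 ≡ 38; y = λ·(13 - 38) - 6 ≡ 6. → (38, 6)

(38, 6)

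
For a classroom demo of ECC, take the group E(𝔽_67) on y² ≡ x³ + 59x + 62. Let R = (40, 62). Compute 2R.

tangent at (40, 62): λ = (3·40² + 59)/(2·62) ≡ 35/57. 57⁻¹ ≡ 20 (mod 67), so λ ≡ 35·20 ≡ 30.
  x = λ² - 40 - 40 = 900 - 80 ≡ 16; y = λ·(40 - 16) - 62 ≡ 55. → (16, 55)

(16, 55)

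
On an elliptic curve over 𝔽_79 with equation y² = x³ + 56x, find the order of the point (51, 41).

2P: tangent at (51, 41): λ = (3·51² + 56)/(2·41) ≡ 38/3. 3⁻¹ ≡ 53 (mod 79) since 3·53 = 159 ≡ 1, so λ ≡ 38·53 ≡ 39.
  x = λ² - 51 - 51 = 1521 - 102 ≡ 76; y = λ·(51 - 76) - 41 ≡ 11. → (76, 11)
3P: (76, 11) + (51, 41). λ = (41 - 11)/(51 - 76) ≡ 30/54 mod 79. 54⁻¹ ≡ 60 (mod 79), so λ ≡ 62.
  x = λ² - 76 - 51 = 3844 - 127 ≡ 4; y = λ·(76 - 4) - 11 ≡ 29. → (4, 29)
4P: (4, 29) + (51, 41). λ = (41 - 29)/(51 - 4) ≡ 12/47 mod 79. 47⁻¹ ≡ 37 (mod 79), so λ ≡ 49.
  x = λ² - 4 - 51 = 2401 - 55 ≡ 55; y = λ·(4 - 55) - 29 ≡ 0. → (55, 0)
5P: (55, 0) + (51, 41). λ = (41 - 0)/(51 - 55) ≡ 41/75 mod 79. 75⁻¹ ≡ 59 (mod 79) since 75·59 = 4425 ≡ 1, so λ ≡ 49.
  x = λ² - 55 - 51 = 2401 - 106 ≡ 4; y = λ·(55 - 4) - 0 ≡ 50. → (4, 50)
6P: (4, 50) + (51, 41). λ = (41 - 50)/(51 - 4) ≡ 70/47 mod 79. 47⁻¹ ≡ 37 (mod 79), so λ ≡ 62.
  x = λ² - 4 - 51 = 3844 - 55 ≡ 76; y = λ·(4 - 76) - 50 ≡ 68. → (76, 68)
7P: (76, 68) + (51, 41). λ = (41 - 68)/(51 - 76) ≡ 52/54 mod 79. 54⁻¹ ≡ 60 (mod 79), so λ ≡ 39.
  x = λ² - 76 - 51 = 1521 - 127 ≡ 51; y = λ·(76 - 51) - 68 ≡ 38. → (51, 38)
8P: (51, 38) + (51, 41): same x and y₁ ≡ -y₂, so the sum is ∞.
8P = ∞, so the order is 8.

8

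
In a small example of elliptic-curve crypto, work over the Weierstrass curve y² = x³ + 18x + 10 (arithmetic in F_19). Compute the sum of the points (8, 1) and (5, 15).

(13, 16)

(8, 1) + (5, 15). λ = (15 - 1)/(5 - 8) ≡ 14/16 mod 19. 16⁻¹ ≡ 6 (mod 19), so λ ≡ 8.
  x = λ² - 8 - 5 = 64 - 13 ≡ 13; y = λ·(8 - 13) - 1 ≡ 16. → (13, 16)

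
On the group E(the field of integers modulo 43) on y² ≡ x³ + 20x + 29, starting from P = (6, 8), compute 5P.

Double-and-add on 5 = (101)₂. Start with P = (6, 8) for the leading 1-bit.
double: tangent at (6, 8): λ = (3·6² + 20)/(2·8) ≡ 42/16. 16⁻¹ ≡ 35 (mod 43) since 16·35 = 560 ≡ 1, so λ ≡ 42·35 ≡ 8.
  x = λ² - 6 - 6 = 64 - 12 ≡ 9; y = λ·(6 - 9) - 8 ≡ 11. → (9, 11)
double: tangent at (9, 11): λ = (3·9² + 20)/(2·11) ≡ 5/22. 22⁻¹ ≡ 2 (mod 43), so λ ≡ 5·2 ≡ 10.
  x = λ² - 9 - 9 = 100 - 18 ≡ 39; y = λ·(9 - 39) - 11 ≡ 33. → (39, 33)
add P: (39, 33) + (6, 8). λ = (8 - 33)/(6 - 39) ≡ 18/10 mod 43. 10⁻¹ ≡ 13 (mod 43) since 10·13 = 130 ≡ 1, so λ ≡ 19.
  x = λ² - 39 - 6 = 361 - 45 ≡ 15; y = λ·(39 - 15) - 33 ≡ 36. → (15, 36)

(15, 36)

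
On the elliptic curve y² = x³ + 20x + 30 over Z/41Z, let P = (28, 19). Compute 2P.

tangent at (28, 19): λ = (3·28² + 20)/(2·19) ≡ 35/38. 38⁻¹ ≡ 27 (mod 41), so λ ≡ 35·27 ≡ 2.
  x = λ² - 28 - 28 = 4 - 56 ≡ 30; y = λ·(28 - 30) - 19 ≡ 18. → (30, 18)

(30, 18)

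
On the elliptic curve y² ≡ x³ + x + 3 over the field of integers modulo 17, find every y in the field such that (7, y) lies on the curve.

x³ + 1x + 3 = 353 ≡ 13 (mod 17).
Square roots of 13 mod 17: 8 and 9 (since 8² = 64 ≡ 13).

8, 9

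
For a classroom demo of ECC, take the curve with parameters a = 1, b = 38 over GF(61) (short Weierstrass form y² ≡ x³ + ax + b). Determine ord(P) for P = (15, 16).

2P: tangent at (15, 16): λ = (3·15² + 1)/(2·16) ≡ 5/32. 32⁻¹ ≡ 21 (mod 61), so λ ≡ 5·21 ≡ 44.
  x = λ² - 15 - 15 = 1936 - 30 ≡ 15; y = λ·(15 - 15) - 16 ≡ 45. → (15, 45)
3P: (15, 45) + (15, 16): same x and y₁ ≡ -y₂, so the sum is 𝒪.
3P = 𝒪, so the order is 3.

3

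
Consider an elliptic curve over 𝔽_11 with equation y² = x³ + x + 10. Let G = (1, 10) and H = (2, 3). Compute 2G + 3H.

First 2G:
Repeated addition: build up to 2G.
2G: tangent at (1, 10): λ = (3·1² + 1)/(2·10) ≡ 4/9. 9⁻¹ ≡ 5 (mod 11), so λ ≡ 4·5 ≡ 9.
  x = λ² - 1 - 1 = 81 - 2 ≡ 2; y = λ·(1 - 2) - 10 ≡ 3. → (2, 3)
2G = (2, 3).
Next 3H:
Repeated addition: build up to 3H.
2H: tangent at (2, 3): λ = (3·2² + 1)/(2·3) ≡ 2/6. 6⁻¹ ≡ 2 (mod 11), so λ ≡ 2·2 ≡ 4.
  x = λ² - 2 - 2 = 16 - 4 ≡ 1; y = λ·(2 - 1) - 3 ≡ 1. → (1, 1)
3H: (1, 1) + (2, 3). λ = (3 - 1)/(2 - 1) ≡ 2/1 mod 11. 1⁻¹ ≡ 1 (mod 11), so λ ≡ 2.
  x = λ² - 1 - 2 = 4 - 3 ≡ 1; y = λ·(1 - 1) - 1 ≡ 10. → (1, 10)
3H = (1, 10).
Finally 2G + 3H:
(2, 3) + (1, 10). λ = (10 - 3)/(1 - 2) ≡ 7/10 mod 11. 10⁻¹ ≡ 10 (mod 11) since 10·10 = 100 ≡ 1, so λ ≡ 4.
  x = λ² - 2 - 1 = 16 - 3 ≡ 2; y = λ·(2 - 2) - 3 ≡ 8. → (2, 8)

(2, 8)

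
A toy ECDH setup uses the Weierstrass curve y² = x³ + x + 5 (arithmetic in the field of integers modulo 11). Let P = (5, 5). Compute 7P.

(10, 5)

Repeated addition: build up to 7P.
2P: tangent at (5, 5): λ = (3·5² + 1)/(2·5) ≡ 10/10. 10⁻¹ ≡ 10 (mod 11), so λ ≡ 10·10 ≡ 1.
  x = λ² - 5 - 5 = 1 - 10 ≡ 2; y = λ·(5 - 2) - 5 ≡ 9. → (2, 9)
3P: (2, 9) + (5, 5). λ = (5 - 9)/(5 - 2) ≡ 7/3 mod 11. 3⁻¹ ≡ 4 (mod 11) since 3·4 = 12 ≡ 1, so λ ≡ 6.
  x = λ² - 2 - 5 = 36 - 7 ≡ 7; y = λ·(2 - 7) - 9 ≡ 5. → (7, 5)
4P: (7, 5) + (5, 5). λ = (5 - 5)/(5 - 7) ≡ 0/9 mod 11. 9⁻¹ ≡ 5 (mod 11), so λ ≡ 0.
  x = λ² - 7 - 5 = 0 - 12 ≡ 10; y = λ·(7 - 10) - 5 ≡ 6. → (10, 6)
5P: (10, 6) + (5, 5). λ = (5 - 6)/(5 - 10) ≡ 10/6 mod 11. 6⁻¹ ≡ 2 (mod 11), so λ ≡ 9.
  x = λ² - 10 - 5 = 81 - 15 ≡ 0; y = λ·(10 - 0) - 6 ≡ 7. → (0, 7)
6P: (0, 7) + (5, 5). λ = (5 - 7)/(5 - 0) ≡ 9/5 mod 11. 5⁻¹ ≡ 9 (mod 11), so λ ≡ 4.
  x = λ² - 0 - 5 = 16 - 5 ≡ 0; y = λ·(0 - 0) - 7 ≡ 4. → (0, 4)
7P: (0, 4) + (5, 5). λ = (5 - 4)/(5 - 0) ≡ 1/5 mod 11. 5⁻¹ ≡ 9 (mod 11), so λ ≡ 9.
  x = λ² - 0 - 5 = 81 - 5 ≡ 10; y = λ·(0 - 10) - 4 ≡ 5. → (10, 5)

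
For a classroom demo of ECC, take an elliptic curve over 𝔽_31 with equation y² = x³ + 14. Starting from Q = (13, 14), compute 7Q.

Double-and-add on 7 = (111)₂. Start with Q = (13, 14) for the leading 1-bit.
double: tangent at (13, 14): λ = (3·13² + 0)/(2·14) ≡ 11/28. 28⁻¹ ≡ 10 (mod 31), so λ ≡ 11·10 ≡ 17.
  x = λ² - 13 - 13 = 289 - 26 ≡ 15; y = λ·(13 - 15) - 14 ≡ 14. → (15, 14)
add Q: (15, 14) + (13, 14). λ = (14 - 14)/(13 - 15) ≡ 0/29 mod 31. 29⁻¹ ≡ 15 (mod 31) since 29·15 = 435 ≡ 1, so λ ≡ 0.
  x = λ² - 15 - 13 = 0 - 28 ≡ 3; y = λ·(15 - 3) - 14 ≡ 17. → (3, 17)
double: tangent at (3, 17): λ = (3·3² + 0)/(2·17) ≡ 27/3. 3⁻¹ ≡ 21 (mod 31) since 3·21 = 63 ≡ 1, so λ ≡ 27·21 ≡ 9.
  x = λ² - 3 - 3 = 81 - 6 ≡ 13; y = λ·(3 - 13) - 17 ≡ 17. → (13, 17)
add Q: (13, 17) + (13, 14): same x and y₁ ≡ -y₂, so the sum is ∞.

O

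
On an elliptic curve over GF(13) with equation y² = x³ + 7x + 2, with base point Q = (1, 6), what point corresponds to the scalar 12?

Repeated addition: build up to 12Q.
2Q: tangent at (1, 6): λ = (3·1² + 7)/(2·6) ≡ 10/12. 12⁻¹ ≡ 12 (mod 13), so λ ≡ 10·12 ≡ 3.
  x = λ² - 1 - 1 = 9 - 2 ≡ 7; y = λ·(1 - 7) - 6 ≡ 2. → (7, 2)
3Q: (7, 2) + (1, 6). λ = (6 - 2)/(1 - 7) ≡ 4/7 mod 13. 7⁻¹ ≡ 2 (mod 13), so λ ≡ 8.
  x = λ² - 7 - 1 = 64 - 8 ≡ 4; y = λ·(7 - 4) - 2 ≡ 9. → (4, 9)
4Q: (4, 9) + (1, 6). λ = (6 - 9)/(1 - 4) ≡ 10/10 mod 13. 10⁻¹ ≡ 4 (mod 13) since 10·4 = 40 ≡ 1, so λ ≡ 1.
  x = λ² - 4 - 1 = 1 - 5 ≡ 9; y = λ·(4 - 9) - 9 ≡ 12. → (9, 12)
5Q: (9, 12) + (1, 6). λ = (6 - 12)/(1 - 9) ≡ 7/5 mod 13. 5⁻¹ ≡ 8 (mod 13) since 5·8 = 40 ≡ 1, so λ ≡ 4.
  x = λ² - 9 - 1 = 16 - 10 ≡ 6; y = λ·(9 - 6) - 12 ≡ 0. → (6, 0)
6Q: (6, 0) + (1, 6). λ = (6 - 0)/(1 - 6) ≡ 6/8 mod 13. 8⁻¹ ≡ 5 (mod 13), so λ ≡ 4.
  x = λ² - 6 - 1 = 16 - 7 ≡ 9; y = λ·(6 - 9) - 0 ≡ 1. → (9, 1)
7Q: (9, 1) + (1, 6). λ = (6 - 1)/(1 - 9) ≡ 5/5 mod 13. 5⁻¹ ≡ 8 (mod 13), so λ ≡ 1.
  x = λ² - 9 - 1 = 1 - 10 ≡ 4; y = λ·(9 - 4) - 1 ≡ 4. → (4, 4)
8Q: (4, 4) + (1, 6). λ = (6 - 4)/(1 - 4) ≡ 2/10 mod 13. 10⁻¹ ≡ 4 (mod 13) since 10·4 = 40 ≡ 1, so λ ≡ 8.
  x = λ² - 4 - 1 = 64 - 5 ≡ 7; y = λ·(4 - 7) - 4 ≡ 11. → (7, 11)
9Q: (7, 11) + (1, 6). λ = (6 - 11)/(1 - 7) ≡ 8/7 mod 13. 7⁻¹ ≡ 2 (mod 13), so λ ≡ 3.
  x = λ² - 7 - 1 = 9 - 8 ≡ 1; y = λ·(7 - 1) - 11 ≡ 7. → (1, 7)
10Q: (1, 7) + (1, 6): same x and y₁ ≡ -y₂, so the sum is the point at infinity.
11Q: the point at infinity + (1, 6) = (1, 6) (identity).
12Q: tangent at (1, 6): λ = (3·1² + 7)/(2·6) ≡ 10/12. 12⁻¹ ≡ 12 (mod 13) since 12·12 = 144 ≡ 1, so λ ≡ 10·12 ≡ 3.
  x = λ² - 1 - 1 = 9 - 2 ≡ 7; y = λ·(1 - 7) - 6 ≡ 2. → (7, 2)

(7, 2)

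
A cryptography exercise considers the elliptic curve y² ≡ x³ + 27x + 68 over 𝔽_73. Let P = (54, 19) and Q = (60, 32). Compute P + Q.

(59, 31)

(54, 19) + (60, 32). λ = (32 - 19)/(60 - 54) ≡ 13/6 mod 73. 6⁻¹ ≡ 61 (mod 73) since 6·61 = 366 ≡ 1, so λ ≡ 63.
  x = λ² - 54 - 60 = 3969 - 114 ≡ 59; y = λ·(54 - 59) - 19 ≡ 31. → (59, 31)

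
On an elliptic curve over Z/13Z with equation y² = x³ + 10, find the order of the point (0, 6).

2P: tangent at (0, 6): λ = (3·0² + 0)/(2·6) ≡ 0/12. 12⁻¹ ≡ 12 (mod 13), so λ ≡ 0·12 ≡ 0.
  x = λ² - 0 - 0 = 0 - 0 ≡ 0; y = λ·(0 - 0) - 6 ≡ 7. → (0, 7)
3P: (0, 7) + (0, 6): same x and y₁ ≡ -y₂, so the sum is O.
3P = O, so the order is 3.

3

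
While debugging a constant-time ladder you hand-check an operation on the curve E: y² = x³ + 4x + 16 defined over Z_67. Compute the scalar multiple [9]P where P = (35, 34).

Double-and-add on 9 = (1001)₂. Start with P = (35, 34) for the leading 1-bit.
double: tangent at (35, 34): λ = (3·35² + 4)/(2·34) ≡ 61/1. 1⁻¹ ≡ 1 (mod 67) since 1·1 = 1 ≡ 1, so λ ≡ 61·1 ≡ 61.
  x = λ² - 35 - 35 = 3721 - 70 ≡ 33; y = λ·(35 - 33) - 34 ≡ 21. → (33, 21)
double: tangent at (33, 21): λ = (3·33² + 4)/(2·21) ≡ 55/42. 42⁻¹ ≡ 8 (mod 67) since 42·8 = 336 ≡ 1, so λ ≡ 55·8 ≡ 38.
  x = λ² - 33 - 33 = 1444 - 66 ≡ 38; y = λ·(33 - 38) - 21 ≡ 57. → (38, 57)
double: tangent at (38, 57): λ = (3·38² + 4)/(2·57) ≡ 48/47. 47⁻¹ ≡ 10 (mod 67), so λ ≡ 48·10 ≡ 11.
  x = λ² - 38 - 38 = 121 - 76 ≡ 45; y = λ·(38 - 45) - 57 ≡ 0. → (45, 0)
add P: (45, 0) + (35, 34). λ = (34 - 0)/(35 - 45) ≡ 34/57 mod 67. 57⁻¹ ≡ 20 (mod 67), so λ ≡ 10.
  x = λ² - 45 - 35 = 100 - 80 ≡ 20; y = λ·(45 - 20) - 0 ≡ 49. → (20, 49)

(20, 49)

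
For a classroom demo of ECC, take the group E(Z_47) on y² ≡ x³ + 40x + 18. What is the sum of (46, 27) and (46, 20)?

The two points share x = 46 and their y-coordinates satisfy 27 + 20 ≡ 0 (mod 47), so they are inverses. Their sum is the point at infinity.

O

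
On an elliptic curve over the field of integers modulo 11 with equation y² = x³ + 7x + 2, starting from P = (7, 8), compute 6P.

Double-and-add on 6 = (110)₂. Start with P = (7, 8) for the leading 1-bit.
double: tangent at (7, 8): λ = (3·7² + 7)/(2·8) ≡ 0/5. 5⁻¹ ≡ 9 (mod 11), so λ ≡ 0·9 ≡ 0.
  x = λ² - 7 - 7 = 0 - 14 ≡ 8; y = λ·(7 - 8) - 8 ≡ 3. → (8, 3)
add P: (8, 3) + (7, 8). λ = (8 - 3)/(7 - 8) ≡ 5/10 mod 11. 10⁻¹ ≡ 10 (mod 11), so λ ≡ 6.
  x = λ² - 8 - 7 = 36 - 15 ≡ 10; y = λ·(8 - 10) - 3 ≡ 7. → (10, 7)
double: tangent at (10, 7): λ = (3·10² + 7)/(2·7) ≡ 10/3. 3⁻¹ ≡ 4 (mod 11) since 3·4 = 12 ≡ 1, so λ ≡ 10·4 ≡ 7.
  x = λ² - 10 - 10 = 49 - 20 ≡ 7; y = λ·(10 - 7) - 7 ≡ 3. → (7, 3)

(7, 3)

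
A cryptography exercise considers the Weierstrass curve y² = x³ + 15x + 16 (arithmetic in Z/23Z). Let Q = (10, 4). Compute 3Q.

Repeated addition: build up to 3Q.
2Q: tangent at (10, 4): λ = (3·10² + 15)/(2·4) ≡ 16/8. 8⁻¹ ≡ 3 (mod 23) since 8·3 = 24 ≡ 1, so λ ≡ 16·3 ≡ 2.
  x = λ² - 10 - 10 = 4 - 20 ≡ 7; y = λ·(10 - 7) - 4 ≡ 2. → (7, 2)
3Q: (7, 2) + (10, 4). λ = (4 - 2)/(10 - 7) ≡ 2/3 mod 23. 3⁻¹ ≡ 8 (mod 23) since 3·8 = 24 ≡ 1, so λ ≡ 16.
  x = λ² - 7 - 10 = 256 - 17 ≡ 9; y = λ·(7 - 9) - 2 ≡ 12. → (9, 12)

(9, 12)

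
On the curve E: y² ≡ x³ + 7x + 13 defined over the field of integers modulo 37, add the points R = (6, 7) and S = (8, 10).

(6, 7) + (8, 10). λ = (10 - 7)/(8 - 6) ≡ 3/2 mod 37. 2⁻¹ ≡ 19 (mod 37) since 2·19 = 38 ≡ 1, so λ ≡ 20.
  x = λ² - 6 - 8 = 400 - 14 ≡ 16; y = λ·(6 - 16) - 7 ≡ 15. → (16, 15)

(16, 15)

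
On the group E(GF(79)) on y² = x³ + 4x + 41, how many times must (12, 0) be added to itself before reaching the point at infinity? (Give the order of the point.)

2P: (12, 0) + (12, 0): same x and y₁ ≡ -y₂, so the sum is the point at infinity.
2P = the point at infinity, so the order is 2.

2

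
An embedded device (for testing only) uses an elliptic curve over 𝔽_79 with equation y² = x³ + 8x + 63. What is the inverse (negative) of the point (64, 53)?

-(64, 53) = (64, -53 mod 79) = (64, 26).

(64, 26)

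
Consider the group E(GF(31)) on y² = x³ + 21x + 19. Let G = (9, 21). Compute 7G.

Double-and-add on 7 = (111)₂. Start with G = (9, 21) for the leading 1-bit.
double: tangent at (9, 21): λ = (3·9² + 21)/(2·21) ≡ 16/11. 11⁻¹ ≡ 17 (mod 31) since 11·17 = 187 ≡ 1, so λ ≡ 16·17 ≡ 24.
  x = λ² - 9 - 9 = 576 - 18 ≡ 0; y = λ·(9 - 0) - 21 ≡ 9. → (0, 9)
add G: (0, 9) + (9, 21). λ = (21 - 9)/(9 - 0) ≡ 12/9 mod 31. 9⁻¹ ≡ 7 (mod 31) since 9·7 = 63 ≡ 1, so λ ≡ 22.
  x = λ² - 0 - 9 = 484 - 9 ≡ 10; y = λ·(0 - 10) - 9 ≡ 19. → (10, 19)
double: tangent at (10, 19): λ = (3·10² + 21)/(2·19) ≡ 11/7. 7⁻¹ ≡ 9 (mod 31) since 7·9 = 63 ≡ 1, so λ ≡ 11·9 ≡ 6.
  x = λ² - 10 - 10 = 36 - 20 ≡ 16; y = λ·(10 - 16) - 19 ≡ 7. → (16, 7)
add G: (16, 7) + (9, 21). λ = (21 - 7)/(9 - 16) ≡ 14/24 mod 31. 24⁻¹ ≡ 22 (mod 31) since 24·22 = 528 ≡ 1, so λ ≡ 29.
  x = λ² - 16 - 9 = 841 - 25 ≡ 10; y = λ·(16 - 10) - 7 ≡ 12. → (10, 12)

(10, 12)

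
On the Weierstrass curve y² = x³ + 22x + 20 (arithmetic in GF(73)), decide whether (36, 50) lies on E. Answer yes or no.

y² = 50² ≡ 18; x³ + 22x + 20 = 47468 ≡ 18 (mod 73). 18 = 18.

yes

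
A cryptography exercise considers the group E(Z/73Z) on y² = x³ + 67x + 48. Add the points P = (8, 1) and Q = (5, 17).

(56, 36)

(8, 1) + (5, 17). λ = (17 - 1)/(5 - 8) ≡ 16/70 mod 73. 70⁻¹ ≡ 24 (mod 73), so λ ≡ 19.
  x = λ² - 8 - 5 = 361 - 13 ≡ 56; y = λ·(8 - 56) - 1 ≡ 36. → (56, 36)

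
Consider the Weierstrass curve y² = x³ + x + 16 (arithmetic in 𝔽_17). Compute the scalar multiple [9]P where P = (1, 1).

(6, 0)

Double-and-add on 9 = (1001)₂. Start with P = (1, 1) for the leading 1-bit.
double: tangent at (1, 1): λ = (3·1² + 1)/(2·1) ≡ 4/2. 2⁻¹ ≡ 9 (mod 17) since 2·9 = 18 ≡ 1, so λ ≡ 4·9 ≡ 2.
  x = λ² - 1 - 1 = 4 - 2 ≡ 2; y = λ·(1 - 2) - 1 ≡ 14. → (2, 14)
double: tangent at (2, 14): λ = (3·2² + 1)/(2·14) ≡ 13/11. 11⁻¹ ≡ 14 (mod 17), so λ ≡ 13·14 ≡ 12.
  x = λ² - 2 - 2 = 144 - 4 ≡ 4; y = λ·(2 - 4) - 14 ≡ 13. → (4, 13)
double: tangent at (4, 13): λ = (3·4² + 1)/(2·13) ≡ 15/9. 9⁻¹ ≡ 2 (mod 17), so λ ≡ 15·2 ≡ 13.
  x = λ² - 4 - 4 = 169 - 8 ≡ 8; y = λ·(4 - 8) - 13 ≡ 3. → (8, 3)
add P: (8, 3) + (1, 1). λ = (1 - 3)/(1 - 8) ≡ 15/10 mod 17. 10⁻¹ ≡ 12 (mod 17) since 10·12 = 120 ≡ 1, so λ ≡ 10.
  x = λ² - 8 - 1 = 100 - 9 ≡ 6; y = λ·(8 - 6) - 3 ≡ 0. → (6, 0)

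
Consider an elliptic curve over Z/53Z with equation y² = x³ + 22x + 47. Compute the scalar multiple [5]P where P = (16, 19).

Repeated addition: build up to 5P.
2P: tangent at (16, 19): λ = (3·16² + 22)/(2·19) ≡ 48/38. 38⁻¹ ≡ 7 (mod 53) since 38·7 = 266 ≡ 1, so λ ≡ 48·7 ≡ 18.
  x = λ² - 16 - 16 = 324 - 32 ≡ 27; y = λ·(16 - 27) - 19 ≡ 48. → (27, 48)
3P: (27, 48) + (16, 19). λ = (19 - 48)/(16 - 27) ≡ 24/42 mod 53. 42⁻¹ ≡ 24 (mod 53) since 42·24 = 1008 ≡ 1, so λ ≡ 46.
  x = λ² - 27 - 16 = 2116 - 43 ≡ 6; y = λ·(27 - 6) - 48 ≡ 17. → (6, 17)
4P: (6, 17) + (16, 19). λ = (19 - 17)/(16 - 6) ≡ 2/10 mod 53. 10⁻¹ ≡ 16 (mod 53), so λ ≡ 32.
  x = λ² - 6 - 16 = 1024 - 22 ≡ 48; y = λ·(6 - 48) - 17 ≡ 17. → (48, 17)
5P: (48, 17) + (16, 19). λ = (19 - 17)/(16 - 48) ≡ 2/21 mod 53. 21⁻¹ ≡ 48 (mod 53), so λ ≡ 43.
  x = λ² - 48 - 16 = 1849 - 64 ≡ 36; y = λ·(48 - 36) - 17 ≡ 22. → (36, 22)

(36, 22)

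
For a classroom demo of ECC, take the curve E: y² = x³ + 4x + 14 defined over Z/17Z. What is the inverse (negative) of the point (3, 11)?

(3, 6)

-(3, 11) = (3, -11 mod 17) = (3, 6).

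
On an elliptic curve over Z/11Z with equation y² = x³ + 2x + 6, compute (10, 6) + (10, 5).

O

The two points share x = 10 and their y-coordinates satisfy 6 + 5 ≡ 0 (mod 11), so they are inverses. Their sum is the point at infinity.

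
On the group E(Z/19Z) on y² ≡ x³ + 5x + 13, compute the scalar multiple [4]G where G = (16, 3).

Repeated addition: build up to 4G.
2G: tangent at (16, 3): λ = (3·16² + 5)/(2·3) ≡ 13/6. 6⁻¹ ≡ 16 (mod 19), so λ ≡ 13·16 ≡ 18.
  x = λ² - 16 - 16 = 324 - 32 ≡ 7; y = λ·(16 - 7) - 3 ≡ 7. → (7, 7)
3G: (7, 7) + (16, 3). λ = (3 - 7)/(16 - 7) ≡ 15/9 mod 19. 9⁻¹ ≡ 17 (mod 19), so λ ≡ 8.
  x = λ² - 7 - 16 = 64 - 23 ≡ 3; y = λ·(7 - 3) - 7 ≡ 6. → (3, 6)
4G: (3, 6) + (16, 3). λ = (3 - 6)/(16 - 3) ≡ 16/13 mod 19. 13⁻¹ ≡ 3 (mod 19), so λ ≡ 10.
  x = λ² - 3 - 16 = 100 - 19 ≡ 5; y = λ·(3 - 5) - 6 ≡ 12. → (5, 12)

(5, 12)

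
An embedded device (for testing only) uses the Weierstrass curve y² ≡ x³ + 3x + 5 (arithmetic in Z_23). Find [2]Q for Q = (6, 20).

(14, 13)

tangent at (6, 20): λ = (3·6² + 3)/(2·20) ≡ 19/17. 17⁻¹ ≡ 19 (mod 23) since 17·19 = 323 ≡ 1, so λ ≡ 19·19 ≡ 16.
  x = λ² - 6 - 6 = 256 - 12 ≡ 14; y = λ·(6 - 14) - 20 ≡ 13. → (14, 13)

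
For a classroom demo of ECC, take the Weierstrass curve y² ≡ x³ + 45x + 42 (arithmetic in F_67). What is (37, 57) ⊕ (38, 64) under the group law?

(37, 57) + (38, 64). λ = (64 - 57)/(38 - 37) ≡ 7/1 mod 67. 1⁻¹ ≡ 1 (mod 67) since 1·1 = 1 ≡ 1, so λ ≡ 7.
  x = λ² - 37 - 38 = 49 - 75 ≡ 41; y = λ·(37 - 41) - 57 ≡ 49. → (41, 49)

(41, 49)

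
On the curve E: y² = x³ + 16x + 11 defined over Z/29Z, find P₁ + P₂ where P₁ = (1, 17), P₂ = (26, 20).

(1, 17) + (26, 20). λ = (20 - 17)/(26 - 1) ≡ 3/25 mod 29. 25⁻¹ ≡ 7 (mod 29) since 25·7 = 175 ≡ 1, so λ ≡ 21.
  x = λ² - 1 - 26 = 441 - 27 ≡ 8; y = λ·(1 - 8) - 17 ≡ 10. → (8, 10)

(8, 10)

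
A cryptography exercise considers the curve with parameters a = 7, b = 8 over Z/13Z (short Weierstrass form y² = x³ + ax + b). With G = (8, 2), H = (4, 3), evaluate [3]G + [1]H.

First 3G:
Repeated addition: build up to 3G.
2G: tangent at (8, 2): λ = (3·8² + 7)/(2·2) ≡ 4/4. 4⁻¹ ≡ 10 (mod 13), so λ ≡ 4·10 ≡ 1.
  x = λ² - 8 - 8 = 1 - 16 ≡ 11; y = λ·(8 - 11) - 2 ≡ 8. → (11, 8)
3G: (11, 8) + (8, 2). λ = (2 - 8)/(8 - 11) ≡ 7/10 mod 13. 10⁻¹ ≡ 4 (mod 13), so λ ≡ 2.
  x = λ² - 11 - 8 = 4 - 19 ≡ 11; y = λ·(11 - 11) - 8 ≡ 5. → (11, 5)
3G = (11, 5).
Finally 3G + H:
(11, 5) + (4, 3). λ = (3 - 5)/(4 - 11) ≡ 11/6 mod 13. 6⁻¹ ≡ 11 (mod 13), so λ ≡ 4.
  x = λ² - 11 - 4 = 16 - 15 ≡ 1; y = λ·(11 - 1) - 5 ≡ 9. → (1, 9)

(1, 9)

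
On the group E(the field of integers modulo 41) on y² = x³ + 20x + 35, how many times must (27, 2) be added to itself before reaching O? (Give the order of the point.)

11

2P: tangent at (27, 2): λ = (3·27² + 20)/(2·2) ≡ 34/4. 4⁻¹ ≡ 31 (mod 41), so λ ≡ 34·31 ≡ 29.
  x = λ² - 27 - 27 = 841 - 54 ≡ 8; y = λ·(27 - 8) - 2 ≡ 16. → (8, 16)
3P: (8, 16) + (27, 2). λ = (2 - 16)/(27 - 8) ≡ 27/19 mod 41. 19⁻¹ ≡ 13 (mod 41), so λ ≡ 23.
  x = λ² - 8 - 27 = 529 - 35 ≡ 2; y = λ·(8 - 2) - 16 ≡ 40. → (2, 40)
4P: (2, 40) + (27, 2). λ = (2 - 40)/(27 - 2) ≡ 3/25 mod 41. 25⁻¹ ≡ 23 (mod 41), so λ ≡ 28.
  x = λ² - 2 - 27 = 784 - 29 ≡ 17; y = λ·(2 - 17) - 40 ≡ 32. → (17, 32)
5P: (17, 32) + (27, 2). λ = (2 - 32)/(27 - 17) ≡ 11/10 mod 41. 10⁻¹ ≡ 37 (mod 41) since 10·37 = 370 ≡ 1, so λ ≡ 38.
  x = λ² - 17 - 27 = 1444 - 44 ≡ 6; y = λ·(17 - 6) - 32 ≡ 17. → (6, 17)
6P: (6, 17) + (27, 2). λ = (2 - 17)/(27 - 6) ≡ 26/21 mod 41. 21⁻¹ ≡ 2 (mod 41) since 21·2 = 42 ≡ 1, so λ ≡ 11.
  x = λ² - 6 - 27 = 121 - 33 ≡ 6; y = λ·(6 - 6) - 17 ≡ 24. → (6, 24)
7P: (6, 24) + (27, 2). λ = (2 - 24)/(27 - 6) ≡ 19/21 mod 41. 21⁻¹ ≡ 2 (mod 41), so λ ≡ 38.
  x = λ² - 6 - 27 = 1444 - 33 ≡ 17; y = λ·(6 - 17) - 24 ≡ 9. → (17, 9)
8P: (17, 9) + (27, 2). λ = (2 - 9)/(27 - 17) ≡ 34/10 mod 41. 10⁻¹ ≡ 37 (mod 41), so λ ≡ 28.
  x = λ² - 17 - 27 = 784 - 44 ≡ 2; y = λ·(17 - 2) - 9 ≡ 1. → (2, 1)
9P: (2, 1) + (27, 2). λ = (2 - 1)/(27 - 2) ≡ 1/25 mod 41. 25⁻¹ ≡ 23 (mod 41), so λ ≡ 23.
  x = λ² - 2 - 27 = 529 - 29 ≡ 8; y = λ·(2 - 8) - 1 ≡ 25. → (8, 25)
10P: (8, 25) + (27, 2). λ = (2 - 25)/(27 - 8) ≡ 18/19 mod 41. 19⁻¹ ≡ 13 (mod 41) since 19·13 = 247 ≡ 1, so λ ≡ 29.
  x = λ² - 8 - 27 = 841 - 35 ≡ 27; y = λ·(8 - 27) - 25 ≡ 39. → (27, 39)
11P: (27, 39) + (27, 2): same x and y₁ ≡ -y₂, so the sum is O.
11P = O, so the order is 11.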